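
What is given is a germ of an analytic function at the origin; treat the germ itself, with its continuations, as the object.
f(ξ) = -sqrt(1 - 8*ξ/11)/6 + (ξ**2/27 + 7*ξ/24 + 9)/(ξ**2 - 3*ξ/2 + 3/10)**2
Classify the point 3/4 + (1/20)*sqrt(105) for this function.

The denominator factor ξ**2 - 3*ξ/2 + 3/10 vanishes at 3/4 + (1/20)*sqrt(105) and appears to the power 2; the numerator there equals 13319/1440 + (5/288)*sqrt(105), nonzero, and no other factor vanishes.
The branch terms are analytic at this point.
Hence a pole whose order is the multiplicity, 2.

The point is a pole of order 2.


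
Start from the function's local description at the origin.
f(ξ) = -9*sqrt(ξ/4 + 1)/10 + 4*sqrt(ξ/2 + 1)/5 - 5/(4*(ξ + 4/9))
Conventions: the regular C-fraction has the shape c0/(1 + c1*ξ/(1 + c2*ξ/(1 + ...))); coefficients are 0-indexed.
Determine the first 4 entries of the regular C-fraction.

The regular C-fraction coefficients are [-233/80, 2053/932, 36975/1913396, 1775589781/607277400].

Taylor coefficients (expand at 0): a_0 = -233/80, a_1 = 2053/320, a_2 = -2281/160, a_3 = 65621/2048.
c0 = a_0 = -233/80. Peel one level at a time: if S = 1 + c*ξ/S' with S'(0) = 1, then c is the ξ-coefficient of S and S' = c*ξ/(S - 1).
S_1 = c0/f = 1 + (2053/932)*ξ + (-36975/868624)*ξ^2 + ...; c1 = 2053/932.
S_2 = c1*ξ/(S_1 - 1) = 1 + (36975/1913396)*ξ + (-7620557/134873888)*ξ^2 + ...; c2 = 36975/1913396.
S_3 = c2*ξ/(S_2 - 1) = 1 + (1775589781/607277400)*ξ + ...; c3 = 1775589781/607277400.


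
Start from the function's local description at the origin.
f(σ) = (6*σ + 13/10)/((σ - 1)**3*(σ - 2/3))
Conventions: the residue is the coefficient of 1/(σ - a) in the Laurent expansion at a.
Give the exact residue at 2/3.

At the order-1 pole 2/3 set g(σ) = (σ - (2/3))*f(σ) = (6*σ + 13/10)/(σ - 1)**3.
Simple pole: residue = g(a) at a = 2/3, which is -1431/10.

The residue is -1431/10.


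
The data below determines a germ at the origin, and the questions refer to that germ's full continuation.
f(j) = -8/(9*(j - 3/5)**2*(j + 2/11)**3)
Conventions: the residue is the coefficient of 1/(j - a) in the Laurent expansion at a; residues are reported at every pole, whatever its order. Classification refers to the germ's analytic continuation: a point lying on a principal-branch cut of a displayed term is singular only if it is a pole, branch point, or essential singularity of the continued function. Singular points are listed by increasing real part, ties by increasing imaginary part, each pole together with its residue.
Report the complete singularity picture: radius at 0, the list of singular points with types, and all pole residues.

Denominator factor (j + 2/11)^3: pole of order 3 at -2/11, modulus 2/11.
Denominator factor (j - 3/5)^2: pole of order 2 at 3/5, modulus 3/5.
The radius of convergence is the smallest modulus among the singular points: 2/11.
At the order-3 pole -2/11 set g(j) = (j - (-2/11))^3*f(j) = -8/(9*(j - 3/5)**2).
Order-3 pole: residue = g''(a)/2; g''(-2/11) = -146410000/10256403, so the residue is -73205000/10256403.
At the order-2 pole 3/5 set g(j) = (j - (3/5))^2*f(j) = -8/(9*(j + 2/11)**3).
Order-2 pole: residue = g'(a); g'(3/5) = 73205000/10256403, so the residue is 73205000/10256403.
List the singular points by increasing real part (a conjugate pair: the negative imaginary part first).

Radius of convergence at 0: 2/11.
At -2/11: a pole of order 3; residue -73205000/10256403.
At 3/5: a pole of order 2; residue 73205000/10256403.


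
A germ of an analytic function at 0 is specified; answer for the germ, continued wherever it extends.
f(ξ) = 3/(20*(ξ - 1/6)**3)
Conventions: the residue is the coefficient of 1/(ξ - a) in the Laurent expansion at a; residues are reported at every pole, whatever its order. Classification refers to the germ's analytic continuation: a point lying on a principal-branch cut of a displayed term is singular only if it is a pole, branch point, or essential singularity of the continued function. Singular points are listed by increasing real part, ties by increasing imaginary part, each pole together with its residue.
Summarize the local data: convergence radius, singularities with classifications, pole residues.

Denominator factor (ξ - 1/6)^3: pole of order 3 at 1/6, modulus 1/6.
The radius of convergence is the smallest modulus among the singular points: 1/6.
At the order-3 pole 1/6 set g(ξ) = (ξ - (1/6))^3*f(ξ) = 3/20.
Order-3 pole: residue = g''(a)/2; g''(1/6) = 0, so the residue is 0.

Radius of convergence at 0: 1/6.
At 1/6: a pole of order 3; residue 0.


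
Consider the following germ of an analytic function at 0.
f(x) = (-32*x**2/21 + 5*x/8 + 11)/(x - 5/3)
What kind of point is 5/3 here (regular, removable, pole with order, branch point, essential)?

The denominator factor x - 5/3 vanishes at 5/3 and appears to the power 1; the numerator there equals 11807/1512, nonzero, and no other factor vanishes.
Hence a pole whose order is the multiplicity, 1.

The point is a pole of order 1.


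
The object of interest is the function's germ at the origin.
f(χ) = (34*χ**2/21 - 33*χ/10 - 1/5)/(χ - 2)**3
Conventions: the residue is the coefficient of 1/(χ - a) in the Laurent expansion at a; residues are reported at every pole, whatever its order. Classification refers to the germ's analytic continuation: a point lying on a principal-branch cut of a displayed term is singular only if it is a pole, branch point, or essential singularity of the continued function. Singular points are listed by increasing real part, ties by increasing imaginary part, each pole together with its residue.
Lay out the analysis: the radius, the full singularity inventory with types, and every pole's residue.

Radius of convergence at 0: 2.
At 2: a pole of order 3; residue 34/21.

Denominator factor (χ - 2)^3: pole of order 3 at 2, modulus 2.
The radius of convergence is the smallest modulus among the singular points: 2.
At the order-3 pole 2 set g(χ) = (χ - (2))^3*f(χ) = 34*χ**2/21 - 33*χ/10 - 1/5.
Order-3 pole: residue = g''(a)/2; g''(2) = 68/21, so the residue is 34/21.


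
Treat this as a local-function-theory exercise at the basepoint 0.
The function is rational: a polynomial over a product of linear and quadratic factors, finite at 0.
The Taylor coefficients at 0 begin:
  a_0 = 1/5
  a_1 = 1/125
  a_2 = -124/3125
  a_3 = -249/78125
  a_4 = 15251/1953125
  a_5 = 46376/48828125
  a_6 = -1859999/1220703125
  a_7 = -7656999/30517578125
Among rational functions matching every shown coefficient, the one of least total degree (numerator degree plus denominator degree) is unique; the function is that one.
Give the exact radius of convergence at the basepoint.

No rational of total degree below 2 reproduces all 8 coefficients; solving the [0/2] Pade equations on them gives f(α) = 1/(α**2 - α/5 + 5), whose expansion matches every shown term.
Denominator factor (α**2 - α/5 + 5): discriminant -499/25, complex-conjugate roots (1/10) + ((1/10)*sqrt(499))*i and (1/10) - ((1/10)*sqrt(499))*i; poles of order 1, moduli sqrt(5) and sqrt(5).
The radius of convergence is the smallest modulus among the singular points: sqrt(5).

The radius of convergence is sqrt(5).


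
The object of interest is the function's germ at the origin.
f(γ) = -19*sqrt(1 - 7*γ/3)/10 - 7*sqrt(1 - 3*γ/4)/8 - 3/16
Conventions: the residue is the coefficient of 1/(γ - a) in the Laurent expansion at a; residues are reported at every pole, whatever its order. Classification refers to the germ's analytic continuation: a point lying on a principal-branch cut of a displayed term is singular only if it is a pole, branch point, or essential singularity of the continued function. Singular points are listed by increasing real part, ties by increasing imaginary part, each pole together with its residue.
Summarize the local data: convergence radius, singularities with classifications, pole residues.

Branch term (-19/10)*sqrt(1 - γ/(3/7)): its argument vanishes at γ = 3/7, a square-root branch point, modulus 3/7.
Branch term (-7/8)*sqrt(1 - γ/(4/3)): its argument vanishes at γ = 4/3, a square-root branch point, modulus 4/3.
The radius of convergence is the smallest modulus among the singular points: 3/7.
List the singular points by increasing real part (a conjugate pair: the negative imaginary part first).

Radius of convergence at 0: 3/7.
At 3/7: an algebraic (square-root) branch point.
At 4/3: an algebraic (square-root) branch point.


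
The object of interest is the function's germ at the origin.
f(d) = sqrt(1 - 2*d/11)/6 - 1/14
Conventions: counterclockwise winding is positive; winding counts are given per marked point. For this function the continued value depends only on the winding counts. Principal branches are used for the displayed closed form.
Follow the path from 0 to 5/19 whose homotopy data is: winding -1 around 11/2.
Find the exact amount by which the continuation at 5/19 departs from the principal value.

The rational part is single-valued and drops out of the difference; each branch term changes only by its own monodromy.
(1/6)*sqrt(1 - d/(11/2)): winding -1 is odd, the square root flips sign, contributing -2*(1/6)*sqrt(1 - (5/19)/(11/2)) = -2*(1/6)*sqrt(199/209) = -(1/627)*sqrt(41591).
Summing the contributions at d = 5/19 gives -(1/627)*sqrt(41591).

Continued minus principal equals -(1/627)*sqrt(41591).


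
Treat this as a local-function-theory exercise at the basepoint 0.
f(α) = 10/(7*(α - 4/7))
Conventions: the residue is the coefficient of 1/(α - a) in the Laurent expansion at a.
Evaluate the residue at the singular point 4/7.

The residue is 10/7.

At the order-1 pole 4/7 set g(α) = (α - (4/7))*f(α) = 10/7.
Simple pole: residue = g(a) at a = 4/7, which is 10/7.


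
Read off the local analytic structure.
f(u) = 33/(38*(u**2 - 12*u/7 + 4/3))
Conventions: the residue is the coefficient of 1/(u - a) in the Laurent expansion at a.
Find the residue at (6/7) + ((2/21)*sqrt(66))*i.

The factor u**2 - 12*u/7 + 4/3 splits as (u - a)(u - a') with a = (6/7) + ((2/21)*sqrt(66))*i, a' = (6/7) - ((2/21)*sqrt(66))*i. At the order-1 pole a set g(u) = (u - a)*f(u) = [33/38] / (u - a').
Simple pole: residue = g(a) at a = (6/7) + ((2/21)*sqrt(66))*i, which is -((21/304)*sqrt(66))*i.

The residue is -((21/304)*sqrt(66))*i.


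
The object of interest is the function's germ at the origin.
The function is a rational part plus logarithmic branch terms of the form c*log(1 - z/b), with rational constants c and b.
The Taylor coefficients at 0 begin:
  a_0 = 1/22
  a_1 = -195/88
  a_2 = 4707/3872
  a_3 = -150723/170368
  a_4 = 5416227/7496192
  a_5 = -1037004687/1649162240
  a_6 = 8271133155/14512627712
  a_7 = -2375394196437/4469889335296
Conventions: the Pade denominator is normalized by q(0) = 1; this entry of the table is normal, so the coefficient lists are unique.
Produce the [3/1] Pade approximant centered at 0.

Taylor coefficients needed (read off): a_0 = 1/22, a_1 = -195/88, a_2 = 4707/3872, a_3 = -150723/170368, a_4 = 5416227/7496192.
Write the denominator as Q(z) = 1 + q1*z. Requiring Q*f - P = O(z^5) with deg P <= 3 kills the coefficients of z^4..z^4 in Q*f:
  z^4: a_4 + q1*a_3 = 0, i.e. 5416227/7496192 + (-150723/170368)*q1 = 0.
Solving this linear system: q1 = 601803/736868.
The numerator is Q*f truncated at degree 3: P0 = a_0 = 1/22; P1 = a_1 + q1*a_0 = -4415064/2026387; P2 = a_2 + q1*a_1 = -1203858/2026387; P3 = a_3 + q1*a_2 = 2410380/22290257.

The Pade approximant has numerator coefficients [1/22, -4415064/2026387, -1203858/2026387, 2410380/22290257]; denominator coefficients [1, 601803/736868].


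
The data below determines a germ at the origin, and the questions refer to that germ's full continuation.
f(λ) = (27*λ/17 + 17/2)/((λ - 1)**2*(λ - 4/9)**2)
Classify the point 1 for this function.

The point is a pole of order 2.

The denominator factor λ - 1 vanishes at 1 and appears to the power 2; the numerator there equals 343/34, nonzero, and no other factor vanishes.
Hence a pole whose order is the multiplicity, 2.


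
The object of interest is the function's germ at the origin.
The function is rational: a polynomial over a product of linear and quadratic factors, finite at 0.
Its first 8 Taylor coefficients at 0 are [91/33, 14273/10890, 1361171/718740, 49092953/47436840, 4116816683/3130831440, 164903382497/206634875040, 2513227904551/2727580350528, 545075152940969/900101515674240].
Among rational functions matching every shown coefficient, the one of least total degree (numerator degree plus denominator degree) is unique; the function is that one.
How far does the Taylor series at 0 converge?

The radius of convergence is -1/12 + (1/84)*sqrt(11137).

No rational of total degree below 3 reproduces all 8 coefficients; solving the [1/2] Pade equations on them gives f(n) = (-8*n/5 - 13/3)/(n**2 + n/6 - 11/7), whose expansion matches every shown term.
Denominator factor (n**2 + n/6 - 11/7): discriminant 1591/252, real irrational roots -1/12 + (1/84)*sqrt(11137) and -1/12 - (1/84)*sqrt(11137); poles of order 1, moduli -1/12 + (1/84)*sqrt(11137) and 1/12 + (1/84)*sqrt(11137).
The radius of convergence is the smallest modulus among the singular points: -1/12 + (1/84)*sqrt(11137).


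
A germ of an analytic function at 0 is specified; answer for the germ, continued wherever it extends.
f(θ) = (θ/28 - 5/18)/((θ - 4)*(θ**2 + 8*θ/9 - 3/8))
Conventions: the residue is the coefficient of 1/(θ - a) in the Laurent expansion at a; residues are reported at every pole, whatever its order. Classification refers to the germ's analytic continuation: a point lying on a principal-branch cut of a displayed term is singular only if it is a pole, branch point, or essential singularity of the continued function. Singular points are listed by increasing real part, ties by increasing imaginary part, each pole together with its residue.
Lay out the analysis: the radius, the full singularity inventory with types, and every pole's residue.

Radius of convergence at 0: -4/9 + (1/36)*sqrt(742).
At -4/9 - (1/36)*sqrt(742): a pole of order 1; residue 34/9667 - (23309/14345828)*sqrt(742).
At -4/9 + (1/36)*sqrt(742): a pole of order 1; residue 34/9667 + (23309/14345828)*sqrt(742).
At 4: a pole of order 1; residue -68/9667.

Denominator factor (θ - 4): pole of order 1 at 4, modulus 4.
Denominator factor (θ**2 + 8*θ/9 - 3/8): discriminant 371/162, real irrational roots -4/9 + (1/36)*sqrt(742) and -4/9 - (1/36)*sqrt(742); poles of order 1, moduli -4/9 + (1/36)*sqrt(742) and 4/9 + (1/36)*sqrt(742).
The radius of convergence is the smallest modulus among the singular points: -4/9 + (1/36)*sqrt(742).
The factor θ**2 + 8*θ/9 - 3/8 splits as (θ - a)(θ - a') with a = -4/9 - (1/36)*sqrt(742), a' = -4/9 + (1/36)*sqrt(742). At the order-1 pole a set g(θ) = (θ - a)*f(θ) = [(θ/28 - 5/18)/(θ - 4)] / (θ - a').
Simple pole: residue = g(a) at a = -4/9 - (1/36)*sqrt(742), which is 34/9667 - (23309/14345828)*sqrt(742).
The factor θ**2 + 8*θ/9 - 3/8 splits as (θ - a)(θ - a') with a = -4/9 + (1/36)*sqrt(742), a' = -4/9 - (1/36)*sqrt(742). At the order-1 pole a set g(θ) = (θ - a)*f(θ) = [(θ/28 - 5/18)/(θ - 4)] / (θ - a').
Simple pole: residue = g(a) at a = -4/9 + (1/36)*sqrt(742), which is 34/9667 + (23309/14345828)*sqrt(742).
At the order-1 pole 4 set g(θ) = (θ - (4))*f(θ) = (θ/28 - 5/18)/(θ**2 + 8*θ/9 - 3/8).
Simple pole: residue = g(a) at a = 4, which is -68/9667.
List the singular points by increasing real part (a conjugate pair: the negative imaginary part first).


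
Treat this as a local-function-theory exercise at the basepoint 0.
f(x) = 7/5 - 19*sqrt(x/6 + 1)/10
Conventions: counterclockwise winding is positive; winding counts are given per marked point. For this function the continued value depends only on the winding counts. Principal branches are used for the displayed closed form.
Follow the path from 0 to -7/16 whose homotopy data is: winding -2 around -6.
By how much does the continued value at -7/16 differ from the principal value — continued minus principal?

The rational part is single-valued and drops out of the difference; each branch term changes only by its own monodromy.
(-19/10)*sqrt(1 - x/(-6)): winding -2 is even, the square root returns to the same sheet, contribution 0.
Summing the contributions at x = -7/16 gives 0.

Continued minus principal equals 0.


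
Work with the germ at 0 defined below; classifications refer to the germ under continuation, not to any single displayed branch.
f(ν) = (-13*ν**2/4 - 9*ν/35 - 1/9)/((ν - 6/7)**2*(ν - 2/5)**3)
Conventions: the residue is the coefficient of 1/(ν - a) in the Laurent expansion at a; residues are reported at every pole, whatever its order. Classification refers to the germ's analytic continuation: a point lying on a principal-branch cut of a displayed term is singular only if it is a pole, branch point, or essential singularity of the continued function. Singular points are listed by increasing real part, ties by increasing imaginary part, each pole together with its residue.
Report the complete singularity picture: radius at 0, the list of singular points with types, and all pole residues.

Radius of convergence at 0: 2/5.
At 2/5: a pole of order 3; residue -6182575/49152.
At 6/7: a pole of order 2; residue 6182575/49152.

Denominator factor (ν - 6/7)^2: pole of order 2 at 6/7, modulus 6/7.
Denominator factor (ν - 2/5)^3: pole of order 3 at 2/5, modulus 2/5.
The radius of convergence is the smallest modulus among the singular points: 2/5.
At the order-3 pole 2/5 set g(ν) = (ν - (2/5))^3*f(ν) = (-13*ν**2/4 - 9*ν/35 - 1/9)/(ν - 6/7)**2.
Order-3 pole: residue = g''(a)/2; g''(2/5) = -6182575/24576, so the residue is -6182575/49152.
At the order-2 pole 6/7 set g(ν) = (ν - (6/7))^2*f(ν) = (-13*ν**2/4 - 9*ν/35 - 1/9)/(ν - 2/5)**3.
Order-2 pole: residue = g'(a); g'(6/7) = 6182575/49152, so the residue is 6182575/49152.
List the singular points by increasing real part (a conjugate pair: the negative imaginary part first).


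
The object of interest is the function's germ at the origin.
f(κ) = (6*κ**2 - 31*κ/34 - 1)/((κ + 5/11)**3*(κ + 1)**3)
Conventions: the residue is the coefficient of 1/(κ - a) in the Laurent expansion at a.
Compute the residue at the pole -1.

At the order-3 pole -1 set g(κ) = (κ - (-1))^3*f(κ) = (6*κ**2 - 31*κ/34 - 1)/(κ + 5/11)**3.
Order-3 pole: residue = g''(a)/2; g''(-1) = -2453033/3672, so the residue is -2453033/7344.

The residue is -2453033/7344.


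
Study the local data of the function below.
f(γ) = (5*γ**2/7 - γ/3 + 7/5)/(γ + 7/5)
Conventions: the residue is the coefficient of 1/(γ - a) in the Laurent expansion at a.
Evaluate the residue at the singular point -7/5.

At the order-1 pole -7/5 set g(γ) = (γ - (-7/5))*f(γ) = 5*γ**2/7 - γ/3 + 7/5.
Simple pole: residue = g(a) at a = -7/5, which is 49/15.

The residue is 49/15.


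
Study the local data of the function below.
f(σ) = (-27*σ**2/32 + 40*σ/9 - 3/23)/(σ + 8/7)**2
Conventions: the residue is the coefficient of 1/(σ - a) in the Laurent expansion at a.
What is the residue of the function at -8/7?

At the order-2 pole -8/7 set g(σ) = (σ - (-8/7))^2*f(σ) = -27*σ**2/32 + 40*σ/9 - 3/23.
Order-2 pole: residue = g'(a); g'(-8/7) = 803/126, so the residue is 803/126.

The residue is 803/126.


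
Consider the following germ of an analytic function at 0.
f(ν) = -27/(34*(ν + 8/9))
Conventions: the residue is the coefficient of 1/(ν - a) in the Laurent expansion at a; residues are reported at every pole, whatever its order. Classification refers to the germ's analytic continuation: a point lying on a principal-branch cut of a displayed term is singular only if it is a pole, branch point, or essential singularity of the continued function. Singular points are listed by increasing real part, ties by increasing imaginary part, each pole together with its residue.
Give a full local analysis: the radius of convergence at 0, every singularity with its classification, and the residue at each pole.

Denominator factor (ν + 8/9): pole of order 1 at -8/9, modulus 8/9.
The radius of convergence is the smallest modulus among the singular points: 8/9.
At the order-1 pole -8/9 set g(ν) = (ν - (-8/9))*f(ν) = -27/34.
Simple pole: residue = g(a) at a = -8/9, which is -27/34.

Radius of convergence at 0: 8/9.
At -8/9: a pole of order 1; residue -27/34.


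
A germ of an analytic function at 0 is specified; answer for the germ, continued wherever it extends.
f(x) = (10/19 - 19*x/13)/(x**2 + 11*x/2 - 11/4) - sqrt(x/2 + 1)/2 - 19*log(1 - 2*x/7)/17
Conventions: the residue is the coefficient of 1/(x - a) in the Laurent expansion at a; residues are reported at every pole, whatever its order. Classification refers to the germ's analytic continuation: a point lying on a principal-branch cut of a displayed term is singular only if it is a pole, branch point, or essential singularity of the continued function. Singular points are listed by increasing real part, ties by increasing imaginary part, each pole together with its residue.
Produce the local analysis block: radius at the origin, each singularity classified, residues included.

Denominator factor (x**2 + 11*x/2 - 11/4): discriminant 165/4, real irrational roots -11/4 + (1/4)*sqrt(165) and -11/4 - (1/4)*sqrt(165); poles of order 1, moduli -11/4 + (1/4)*sqrt(165) and 11/4 + (1/4)*sqrt(165).
Branch term (-19/17)*log(1 - x/(7/2)): its argument vanishes at x = 7/2, a logarithmic branch point, modulus 7/2.
Branch term (-1/2)*sqrt(1 - x/(-2)): its argument vanishes at x = -2, a square-root branch point, modulus 2.
The radius of convergence is the smallest modulus among the singular points: -11/4 + (1/4)*sqrt(165).
The branch terms are analytic at -11/4 - (1/4)*sqrt(165) and contribute nothing to the residue; only the rational part matters.
The factor x**2 + 11*x/2 - 11/4 splits as (x - a)(x - a') with a = -11/4 - (1/4)*sqrt(165), a' = -11/4 + (1/4)*sqrt(165). At the order-1 pole a set g(x) = (x - a)*(rational part) = [10/19 - 19*x/13] / (x - a').
Simple pole: residue = g(a) at a = -11/4 - (1/4)*sqrt(165), which is -19/26 - (1497/27170)*sqrt(165).
The branch terms are analytic at -11/4 + (1/4)*sqrt(165) and contribute nothing to the residue; only the rational part matters.
The factor x**2 + 11*x/2 - 11/4 splits as (x - a)(x - a') with a = -11/4 + (1/4)*sqrt(165), a' = -11/4 - (1/4)*sqrt(165). At the order-1 pole a set g(x) = (x - a)*(rational part) = [10/19 - 19*x/13] / (x - a').
Simple pole: residue = g(a) at a = -11/4 + (1/4)*sqrt(165), which is -19/26 + (1497/27170)*sqrt(165).
List the singular points by increasing real part (a conjugate pair: the negative imaginary part first).

Radius of convergence at 0: -11/4 + (1/4)*sqrt(165).
At -11/4 - (1/4)*sqrt(165): a pole of order 1; residue -19/26 - (1497/27170)*sqrt(165).
At -2: an algebraic (square-root) branch point.
At -11/4 + (1/4)*sqrt(165): a pole of order 1; residue -19/26 + (1497/27170)*sqrt(165).
At 7/2: a logarithmic branch point.


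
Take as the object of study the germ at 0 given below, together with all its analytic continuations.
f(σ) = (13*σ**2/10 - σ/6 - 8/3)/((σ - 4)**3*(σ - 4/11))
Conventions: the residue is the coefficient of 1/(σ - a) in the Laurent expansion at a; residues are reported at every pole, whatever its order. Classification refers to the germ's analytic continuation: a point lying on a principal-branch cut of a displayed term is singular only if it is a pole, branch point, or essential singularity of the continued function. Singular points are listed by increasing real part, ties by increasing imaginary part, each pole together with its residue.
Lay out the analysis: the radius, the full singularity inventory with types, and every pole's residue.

Denominator factor (σ - 4/11): pole of order 1 at 4/11, modulus 4/11.
Denominator factor (σ - 4)^3: pole of order 3 at 4, modulus 4.
The radius of convergence is the smallest modulus among the singular points: 4/11.
At the order-1 pole 4/11 set g(σ) = (σ - (4/11))*f(σ) = (13*σ**2/10 - σ/6 - 8/3)/(σ - 4)**3.
Simple pole: residue = g(a) at a = 4/11, which is 8503/160000.
At the order-3 pole 4 set g(σ) = (σ - (4))^3*f(σ) = (13*σ**2/10 - σ/6 - 8/3)/(σ - 4/11).
Order-3 pole: residue = g''(a)/2; g''(4) = -8503/80000, so the residue is -8503/160000.
List the singular points by increasing real part (a conjugate pair: the negative imaginary part first).

Radius of convergence at 0: 4/11.
At 4/11: a pole of order 1; residue 8503/160000.
At 4: a pole of order 3; residue -8503/160000.


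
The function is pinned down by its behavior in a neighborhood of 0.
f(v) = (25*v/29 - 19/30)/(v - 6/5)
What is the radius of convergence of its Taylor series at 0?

The radius of convergence is 6/5.

Denominator factor (v - 6/5): pole of order 1 at 6/5, modulus 6/5.
The radius of convergence is the smallest modulus among the singular points: 6/5.


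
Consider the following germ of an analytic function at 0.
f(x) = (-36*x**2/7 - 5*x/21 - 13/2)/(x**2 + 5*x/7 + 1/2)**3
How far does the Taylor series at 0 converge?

The radius of convergence is (1/2)*sqrt(2).

Denominator factor (x**2 + 5*x/7 + 1/2)^3: discriminant -73/49, complex-conjugate roots (-5/14) + ((1/14)*sqrt(73))*i and (-5/14) - ((1/14)*sqrt(73))*i; poles of order 3, moduli (1/2)*sqrt(2) and (1/2)*sqrt(2).
The radius of convergence is the smallest modulus among the singular points: (1/2)*sqrt(2).


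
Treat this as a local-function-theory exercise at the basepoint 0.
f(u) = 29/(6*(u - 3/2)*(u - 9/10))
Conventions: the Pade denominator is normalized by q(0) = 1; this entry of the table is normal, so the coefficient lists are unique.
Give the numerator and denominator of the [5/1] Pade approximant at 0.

Taylor coefficients needed (expand at 0): a_0 = 290/81, a_1 = 4640/729, a_2 = 56840/6561, a_3 = 631040/59049, a_4 = 6686240/531441, a_5 = 69117440/4782969, a_6 = 704704640/43046721.
Write the denominator as Q(u) = 1 + q1*u. Requiring Q*f - P = O(u^7) with deg P <= 5 kills the coefficients of u^6..u^6 in Q*f:
  u^6: a_6 + q1*a_5 = 0, i.e. 704704640/43046721 + (69117440/4782969)*q1 = 0.
Solving this linear system: q1 = -37969/33516.
The numerator is Q*f truncated at degree 5: P0 = a_0 = 290/81; P1 = a_1 + q1*a_0 = 1044725/452466; P2 = a_2 + q1*a_1 = 986000/678699; P3 = a_3 + q1*a_2 = 36250/41553; P4 = a_4 + q1*a_3 = 2900000/6108291; P5 = a_5 + q1*a_4 = 3625000/18324873.

The Pade approximant has numerator coefficients [290/81, 1044725/452466, 986000/678699, 36250/41553, 2900000/6108291, 3625000/18324873]; denominator coefficients [1, -37969/33516].


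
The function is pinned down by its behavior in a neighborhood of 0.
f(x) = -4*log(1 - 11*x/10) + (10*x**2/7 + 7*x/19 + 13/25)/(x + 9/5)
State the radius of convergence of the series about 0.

Denominator factor (x + 9/5): pole of order 1 at -9/5, modulus 9/5.
Branch term (-4)*log(1 - x/(10/11)): its argument vanishes at x = 10/11, a logarithmic branch point, modulus 10/11.
The radius of convergence is the smallest modulus among the singular points: 10/11.

The radius of convergence is 10/11.


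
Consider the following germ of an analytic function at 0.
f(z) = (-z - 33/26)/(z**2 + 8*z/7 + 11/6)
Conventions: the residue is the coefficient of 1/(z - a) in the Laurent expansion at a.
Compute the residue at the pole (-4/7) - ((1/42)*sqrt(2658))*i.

The factor z**2 + 8*z/7 + 11/6 splits as (z - a)(z - a') with a = (-4/7) - ((1/42)*sqrt(2658))*i, a' = (-4/7) + ((1/42)*sqrt(2658))*i. At the order-1 pole a set g(z) = (z - a)*f(z) = [-z - 33/26] / (z - a').
Simple pole: residue = g(a) at a = (-4/7) - ((1/42)*sqrt(2658))*i, which is (-1/2) - ((127/23036)*sqrt(2658))*i.

The residue is (-1/2) - ((127/23036)*sqrt(2658))*i.


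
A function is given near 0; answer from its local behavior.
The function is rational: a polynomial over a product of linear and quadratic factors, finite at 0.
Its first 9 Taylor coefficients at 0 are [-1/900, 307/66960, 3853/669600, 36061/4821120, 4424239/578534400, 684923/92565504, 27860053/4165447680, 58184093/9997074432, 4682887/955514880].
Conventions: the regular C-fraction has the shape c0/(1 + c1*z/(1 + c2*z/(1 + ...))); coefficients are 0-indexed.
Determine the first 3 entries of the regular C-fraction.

Taylor coefficients (read off): a_0 = -1/900, a_1 = 307/66960, a_2 = 3853/669600.
c0 = a_0 = -1/900. Peel one level at a time: if S = 1 + c*z/S' with S'(0) = 1, then c is the z-coefficient of S and S' = c*z/(S - 1).
S_1 = c0/f = 1 + (1535/372)*z + (3072883/138384)*z^2 + ...; c1 = 1535/372.
S_2 = c1*z/(S_1 - 1) = 1 + (-3072883/571020)*z + ...; c2 = -3072883/571020.

The regular C-fraction coefficients are [-1/900, 1535/372, -3072883/571020].


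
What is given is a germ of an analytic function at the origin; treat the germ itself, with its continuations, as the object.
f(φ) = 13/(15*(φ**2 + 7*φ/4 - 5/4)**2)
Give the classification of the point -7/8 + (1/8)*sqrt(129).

The denominator factor φ**2 + 7*φ/4 - 5/4 vanishes at -7/8 + (1/8)*sqrt(129) and appears to the power 2; the numerator there equals 13/15, nonzero, and no other factor vanishes.
Hence a pole whose order is the multiplicity, 2.

The point is a pole of order 2.


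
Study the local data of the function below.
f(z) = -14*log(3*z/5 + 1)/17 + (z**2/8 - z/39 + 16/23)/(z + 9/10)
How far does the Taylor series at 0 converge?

The radius of convergence is 9/10.

Denominator factor (z + 9/10): pole of order 1 at -9/10, modulus 9/10.
Branch term (-14/17)*log(1 - z/(-5/3)): its argument vanishes at z = -5/3, a logarithmic branch point, modulus 5/3.
The radius of convergence is the smallest modulus among the singular points: 9/10.


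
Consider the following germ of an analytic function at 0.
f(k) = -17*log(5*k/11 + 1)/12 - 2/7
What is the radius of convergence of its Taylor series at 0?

Branch term (-17/12)*log(1 - k/(-11/5)): its argument vanishes at k = -11/5, a logarithmic branch point, modulus 11/5.
The radius of convergence is the smallest modulus among the singular points: 11/5.

The radius of convergence is 11/5.


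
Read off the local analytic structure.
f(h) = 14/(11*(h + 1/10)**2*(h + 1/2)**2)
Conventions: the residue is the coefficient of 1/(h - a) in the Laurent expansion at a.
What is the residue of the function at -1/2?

At the order-2 pole -1/2 set g(h) = (h - (-1/2))^2*f(h) = 14/(11*(h + 1/10)**2).
Order-2 pole: residue = g'(a); g'(-1/2) = 875/22, so the residue is 875/22.

The residue is 875/22.


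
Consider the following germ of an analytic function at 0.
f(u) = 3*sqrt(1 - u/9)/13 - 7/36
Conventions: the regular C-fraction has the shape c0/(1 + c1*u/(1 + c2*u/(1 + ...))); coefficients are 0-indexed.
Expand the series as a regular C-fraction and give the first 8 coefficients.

The regular C-fraction coefficients are [17/468, 6/17, -233/612, -17/8388, -449/8388, -233/16164, -665/16164, -449/23940].

Taylor coefficients (expand at 0): a_0 = 17/468, a_1 = -1/78, a_2 = -1/2808, a_3 = -1/50544, a_4 = -5/3639168, a_5 = -7/65505024, a_6 = -7/786060288, a_7 = -11/14149085184.
c0 = a_0 = 17/468. Peel one level at a time: if S = 1 + c*u/S' with S'(0) = 1, then c is the u-coefficient of S and S' = c*u/(S - 1).
S_1 = c0/f = 1 + (6/17)*u + (233/1734)*u^2 + ...; c1 = 6/17.
S_2 = c1*u/(S_1 - 1) = 1 + (-233/612)*u + (-1/1296)*u^2 + ...; c2 = -233/612.
S_3 = c2*u/(S_2 - 1) = 1 + (-17/8388)*u + (-7633/70358544)*u^2 + ...; c3 = -17/8388.
S_4 = c3*u/(S_3 - 1) = 1 + (-449/8388)*u + (-1/1296)*u^2 + ...; c4 = -449/8388.
S_5 = c4*u/(S_4 - 1) = 1 + (-233/16164)*u + (-154945/261274896)*u^2 + ...; c5 = -233/16164.
S_6 = c5*u/(S_5 - 1) = 1 + (-665/16164)*u + (-1/1296)*u^2 + ...; c6 = -665/16164.
S_7 = c6*u/(S_6 - 1) = 1 + (-449/23940)*u + ...; c7 = -449/23940.


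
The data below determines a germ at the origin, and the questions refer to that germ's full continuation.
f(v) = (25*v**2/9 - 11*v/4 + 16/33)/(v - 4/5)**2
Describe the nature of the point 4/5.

The point is a pole of order 2.

The denominator factor v - 4/5 vanishes at 4/5 and appears to the power 2; the numerator there equals 31/495, nonzero, and no other factor vanishes.
Hence a pole whose order is the multiplicity, 2.


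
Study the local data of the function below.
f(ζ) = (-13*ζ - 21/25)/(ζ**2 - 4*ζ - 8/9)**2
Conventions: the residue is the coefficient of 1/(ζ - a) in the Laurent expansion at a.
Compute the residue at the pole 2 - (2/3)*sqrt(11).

The factor ζ**2 - 4*ζ - 8/9 splits as (ζ - a)(ζ - a') with a = 2 - (2/3)*sqrt(11), a' = 2 + (2/3)*sqrt(11). At the order-2 pole a set g(ζ) = (ζ - a)^2*f(ζ) = [-13*ζ - 21/25] / (ζ - a')^2.
Order-2 pole: residue = g'(a); g'(2 - (2/3)*sqrt(11)) = -(1647/8800)*sqrt(11), so the residue is -(1647/8800)*sqrt(11).

The residue is -(1647/8800)*sqrt(11).


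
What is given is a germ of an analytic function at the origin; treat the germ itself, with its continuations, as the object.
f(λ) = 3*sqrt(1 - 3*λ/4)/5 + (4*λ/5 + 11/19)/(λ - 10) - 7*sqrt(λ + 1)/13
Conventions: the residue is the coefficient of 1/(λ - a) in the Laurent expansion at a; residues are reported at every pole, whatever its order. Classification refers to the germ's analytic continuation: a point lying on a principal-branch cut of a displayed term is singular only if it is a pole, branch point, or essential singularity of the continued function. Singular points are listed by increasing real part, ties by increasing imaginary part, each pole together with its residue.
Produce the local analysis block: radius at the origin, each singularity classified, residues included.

Radius of convergence at 0: 1.
At -1: an algebraic (square-root) branch point.
At 4/3: an algebraic (square-root) branch point.
At 10: a pole of order 1; residue 163/19.

Denominator factor (λ - 10): pole of order 1 at 10, modulus 10.
Branch term (-7/13)*sqrt(1 - λ/(-1)): its argument vanishes at λ = -1, a square-root branch point, modulus 1.
Branch term (3/5)*sqrt(1 - λ/(4/3)): its argument vanishes at λ = 4/3, a square-root branch point, modulus 4/3.
The radius of convergence is the smallest modulus among the singular points: 1.
The branch terms are analytic at 10 and contribute nothing to the residue; only the rational part matters.
At the order-1 pole 10 set g(λ) = (λ - (10))*(rational part) = 4*λ/5 + 11/19.
Simple pole: residue = g(a) at a = 10, which is 163/19.
List the singular points by increasing real part (a conjugate pair: the negative imaginary part first).


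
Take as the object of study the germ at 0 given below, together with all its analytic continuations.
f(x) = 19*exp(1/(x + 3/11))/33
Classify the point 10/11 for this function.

There is no denominator, hence no pole anywhere.
The essential point of exp(1/(x - (-3/11))) is -3/11, not 10/11.
So the germ continues analytically to 10/11.

The point is a regular point.


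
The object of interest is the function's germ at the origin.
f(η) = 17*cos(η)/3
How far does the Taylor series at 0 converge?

The factor cos(η) is entire and contributes no finite singular point.
The polynomial part has no poles.
No finite singular points: the Taylor series at 0 converges everywhere.

The radius of convergence is infinite.


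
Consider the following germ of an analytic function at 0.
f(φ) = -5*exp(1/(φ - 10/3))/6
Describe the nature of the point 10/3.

The exponent 1/(φ - (10/3)) has a pole at 10/3, so exp(1/(φ - (10/3))) takes every nonzero value near it: an essential singularity (not a pole of any order).

The point is an essential singularity.


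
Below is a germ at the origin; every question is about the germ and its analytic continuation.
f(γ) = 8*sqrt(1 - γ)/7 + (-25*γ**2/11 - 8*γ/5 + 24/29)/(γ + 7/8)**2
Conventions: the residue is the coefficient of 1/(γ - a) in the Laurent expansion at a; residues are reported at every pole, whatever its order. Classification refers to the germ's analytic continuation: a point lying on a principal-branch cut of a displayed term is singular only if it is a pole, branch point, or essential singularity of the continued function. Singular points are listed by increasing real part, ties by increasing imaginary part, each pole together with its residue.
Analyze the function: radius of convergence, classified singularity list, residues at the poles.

Denominator factor (γ + 7/8)^2: pole of order 2 at -7/8, modulus 7/8.
Branch term (8/7)*sqrt(1 - γ/(1)): its argument vanishes at γ = 1, a square-root branch point, modulus 1.
The radius of convergence is the smallest modulus among the singular points: 7/8.
The branch term is analytic at -7/8 and contributes nothing to the residue; only the rational part matters.
At the order-2 pole -7/8 set g(γ) = (γ - (-7/8))^2*(rational part) = -25*γ**2/11 - 8*γ/5 + 24/29.
Order-2 pole: residue = g'(a); g'(-7/8) = 523/220, so the residue is 523/220.
List the singular points by increasing real part (a conjugate pair: the negative imaginary part first).

Radius of convergence at 0: 7/8.
At -7/8: a pole of order 2; residue 523/220.
At 1: an algebraic (square-root) branch point.


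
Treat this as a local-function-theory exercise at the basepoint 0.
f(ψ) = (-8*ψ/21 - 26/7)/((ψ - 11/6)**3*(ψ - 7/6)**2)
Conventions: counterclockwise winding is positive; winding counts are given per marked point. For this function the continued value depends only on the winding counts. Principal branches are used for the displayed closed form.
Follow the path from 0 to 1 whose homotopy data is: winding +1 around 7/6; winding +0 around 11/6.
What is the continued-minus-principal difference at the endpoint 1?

The function is rational, hence single-valued: continuing it around any pole returns the same value, so the difference is 0.

Continued minus principal equals 0.


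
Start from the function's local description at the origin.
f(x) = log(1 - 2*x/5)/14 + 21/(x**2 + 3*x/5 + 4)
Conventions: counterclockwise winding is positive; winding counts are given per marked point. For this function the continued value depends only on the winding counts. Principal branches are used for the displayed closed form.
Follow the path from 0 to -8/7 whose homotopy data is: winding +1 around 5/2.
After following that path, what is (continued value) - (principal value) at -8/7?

Continued minus principal equals (1/7)*pi*i.

The rational part is single-valued and drops out of the difference; each branch term changes only by its own monodromy.
(1/14)*log(1 - x/(5/2)): each positive loop around 5/2 adds 2*pi*i to the log, so winding +1 contributes (1/14)*(1)*2*pi*i = (1/7)*pi*i.
Summing the contributions at x = -8/7 gives (1/7)*pi*i.


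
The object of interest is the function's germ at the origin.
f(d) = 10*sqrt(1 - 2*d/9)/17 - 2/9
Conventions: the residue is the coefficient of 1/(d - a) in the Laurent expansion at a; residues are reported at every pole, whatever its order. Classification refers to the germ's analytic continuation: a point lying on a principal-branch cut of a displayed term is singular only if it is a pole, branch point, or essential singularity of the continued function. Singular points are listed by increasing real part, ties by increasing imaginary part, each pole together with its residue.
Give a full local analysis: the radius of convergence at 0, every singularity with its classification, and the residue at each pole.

Radius of convergence at 0: 9/2.
At 9/2: an algebraic (square-root) branch point.

Branch term (10/17)*sqrt(1 - d/(9/2)): its argument vanishes at d = 9/2, a square-root branch point, modulus 9/2.
The radius of convergence is the smallest modulus among the singular points: 9/2.


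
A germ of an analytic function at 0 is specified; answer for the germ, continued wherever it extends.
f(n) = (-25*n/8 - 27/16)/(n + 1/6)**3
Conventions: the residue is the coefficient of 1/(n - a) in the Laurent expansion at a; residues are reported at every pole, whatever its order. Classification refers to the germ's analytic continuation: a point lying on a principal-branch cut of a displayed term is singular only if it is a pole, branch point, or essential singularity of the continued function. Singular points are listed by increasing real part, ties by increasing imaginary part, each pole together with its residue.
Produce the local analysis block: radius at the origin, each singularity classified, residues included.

Radius of convergence at 0: 1/6.
At -1/6: a pole of order 3; residue 0.

Denominator factor (n + 1/6)^3: pole of order 3 at -1/6, modulus 1/6.
The radius of convergence is the smallest modulus among the singular points: 1/6.
At the order-3 pole -1/6 set g(n) = (n - (-1/6))^3*f(n) = -25*n/8 - 27/16.
Order-3 pole: residue = g''(a)/2; g''(-1/6) = 0, so the residue is 0.
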